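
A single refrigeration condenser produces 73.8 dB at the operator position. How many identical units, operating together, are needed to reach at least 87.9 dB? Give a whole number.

26

Need L₁ + 10·log₁₀ N ≥ 87.9, i.e. log₁₀ N ≥ 1.41.
N ≥ 10^(14.1/10) = 25.704, so N = 26.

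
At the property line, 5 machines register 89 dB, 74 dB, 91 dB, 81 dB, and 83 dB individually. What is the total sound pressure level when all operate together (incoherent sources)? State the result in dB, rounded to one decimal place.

93.8 dB

Incoherent sources combine by intensity addition: L_total = 10·log₁₀(Σ 10^(L_i/10)).
Σ 10^(L/10) = 10^(89/10) + 10^(74/10) + 10^(91/10) + 10^(81/10) + 10^(83/10) = 2.404e+09.
L_total = 10·log₁₀(2.404e+09) = 93.81 dB.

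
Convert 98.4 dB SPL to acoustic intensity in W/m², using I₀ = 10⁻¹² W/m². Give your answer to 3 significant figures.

L = 10·log₁₀(I/I₀) ⇒ I = I₀·10^(L/10) = 10⁻¹² × 10^9.84.

0.00692 W/m²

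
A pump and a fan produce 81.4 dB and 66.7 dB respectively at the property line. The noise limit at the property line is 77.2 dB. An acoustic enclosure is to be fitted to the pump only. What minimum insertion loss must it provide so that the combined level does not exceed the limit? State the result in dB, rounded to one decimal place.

4.6 dB

Fixed contribution from the other source: Σ 10^(L/10) = 10^(66.7/10) = 4.677e+06 (66.70 dB).
To meet 77.2 dB overall, the treated pump may contribute at most 10^(77.2/10) − 4.677e+06 = 4.780e+07, i.e. 76.79 dB.
So the pump must be reduced from 81.4 to 76.79 dB: IL = 4.61 dB.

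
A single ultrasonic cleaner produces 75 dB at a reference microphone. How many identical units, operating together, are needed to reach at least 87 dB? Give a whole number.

Need L₁ + 10·log₁₀ N ≥ 87, i.e. log₁₀ N ≥ 1.20.
N ≥ 10^(12.0/10) = 15.849, so N = 16.

16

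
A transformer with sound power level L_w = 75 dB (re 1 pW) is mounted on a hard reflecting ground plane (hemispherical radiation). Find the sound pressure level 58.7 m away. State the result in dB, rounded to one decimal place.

31.6 dB

The power spreads over a hemisphere of area 2π·r², so L_p = L_w − 10·log₁₀(2π·r²).
2π·r² = 2.165e+04 m², 10·log₁₀ of that is 43.355 dB.
L_p = 75 − 43.355 = 31.65 dB.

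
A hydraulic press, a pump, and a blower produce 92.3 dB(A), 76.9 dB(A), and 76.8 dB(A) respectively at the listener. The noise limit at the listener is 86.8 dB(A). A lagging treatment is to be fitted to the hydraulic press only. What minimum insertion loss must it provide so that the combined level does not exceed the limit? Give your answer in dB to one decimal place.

Everything except the hydraulic press sums to 10^(76.9/10) + 10^(76.8/10) = 9.684e+07 in linear terms, 79.86 dB(A).
The limit corresponds to 10^(86.8/10) = 4.786e+08; subtracting the fixed part leaves 3.818e+08 for the hydraulic press, i.e. 85.82 dB(A).
So the hydraulic press must be reduced from 92.3 to 85.82 dB(A): IL = 6.48 dB.

6.5 dB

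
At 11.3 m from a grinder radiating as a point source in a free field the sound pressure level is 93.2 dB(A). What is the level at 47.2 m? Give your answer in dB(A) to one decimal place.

Spherical spreading from a point source gives a 20·log₁₀(r₂/r₁) drop.
L₂ = 93.2 − 20·log₁₀(47.2/11.3) = 93.2 − 12.417 = 80.78 dB(A).

80.8 dB(A)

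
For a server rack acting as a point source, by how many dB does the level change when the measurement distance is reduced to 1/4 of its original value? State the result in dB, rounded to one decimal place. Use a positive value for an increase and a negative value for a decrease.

+12.0 dB

A point source loses 6 dB per doubling of distance; generally ΔL = −20·log₁₀(r₂/r₁).
ΔL = −20·log₁₀(0.25) = +12.04 dB.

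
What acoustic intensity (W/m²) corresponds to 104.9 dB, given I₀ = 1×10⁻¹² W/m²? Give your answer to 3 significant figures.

L = 10·log₁₀(I/I₀) ⇒ I = I₀·10^(L/10) = 10⁻¹² × 10^10.49.

0.0309 W/m²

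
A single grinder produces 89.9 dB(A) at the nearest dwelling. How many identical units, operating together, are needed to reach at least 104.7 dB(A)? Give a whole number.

The shortfall is 104.7 − 89.9 = 14.8 dB, and N units add 10·log₁₀ N, so need 10·log₁₀ N ≥ 14.8.
N ≥ 10^(14.8/10) = 30.200, so N = 31.

31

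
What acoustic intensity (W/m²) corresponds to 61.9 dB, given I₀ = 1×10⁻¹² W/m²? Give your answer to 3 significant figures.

L = 10·log₁₀(I/I₀) ⇒ I = I₀·10^(L/10) = 10⁻¹² × 10^6.19.

1.55e-06 W/m²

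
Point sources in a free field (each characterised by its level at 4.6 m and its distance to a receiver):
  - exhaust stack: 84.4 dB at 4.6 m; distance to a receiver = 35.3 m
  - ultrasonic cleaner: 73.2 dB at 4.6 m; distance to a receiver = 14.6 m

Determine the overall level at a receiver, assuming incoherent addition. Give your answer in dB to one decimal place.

First find each source's level at the receiver (point-source: −20·log₁₀(r/r_ref)), then combine on an intensity basis.
exhaust stack: 84.4 − 20·log₁₀(35.3/4.6) = 84.4 − 17.70 = 66.70 dB.
ultrasonic cleaner: 73.2 − 20·log₁₀(14.6/4.6) = 73.2 − 10.03 = 63.17 dB.
Σ 10^(L/10) = 6.751e+06 → L_total = 10·log₁₀(6.751e+06) = 68.29 dB.

68.3 dB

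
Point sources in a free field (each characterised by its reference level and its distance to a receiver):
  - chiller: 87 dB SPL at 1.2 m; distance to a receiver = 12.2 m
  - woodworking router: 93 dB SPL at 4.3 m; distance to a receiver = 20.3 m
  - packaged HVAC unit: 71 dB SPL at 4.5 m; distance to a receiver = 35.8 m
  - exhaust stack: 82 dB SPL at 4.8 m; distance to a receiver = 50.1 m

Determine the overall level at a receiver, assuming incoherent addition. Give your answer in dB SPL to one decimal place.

79.8 dB SPL

First find each source's level at the receiver (point-source: −20·log₁₀(r/r_ref)), then combine on an intensity basis.
chiller: 87 − 20·log₁₀(12.2/1.2) = 87 − 20.14 = 66.86 dB SPL.
woodworking router: 93 − 20·log₁₀(20.3/4.3) = 93 − 13.48 = 79.52 dB SPL.
packaged HVAC unit: 71 − 20·log₁₀(35.8/4.5) = 71 − 18.01 = 52.99 dB SPL.
exhaust stack: 82 − 20·log₁₀(50.1/4.8) = 82 − 20.37 = 61.63 dB SPL.
Σ 10^(L/10) = 9.603e+07 → L_total = 10·log₁₀(9.603e+07) = 79.82 dB SPL.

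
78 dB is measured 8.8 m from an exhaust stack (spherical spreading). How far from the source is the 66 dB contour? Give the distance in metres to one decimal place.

The 12.0 dB drop corresponds to a distance ratio of 10^(12.0/20) for a point source.
r₂ = 8.8·10^((78−66)/20) = 8.8·10^(12.0/20) = 35.03 m.

35.0 m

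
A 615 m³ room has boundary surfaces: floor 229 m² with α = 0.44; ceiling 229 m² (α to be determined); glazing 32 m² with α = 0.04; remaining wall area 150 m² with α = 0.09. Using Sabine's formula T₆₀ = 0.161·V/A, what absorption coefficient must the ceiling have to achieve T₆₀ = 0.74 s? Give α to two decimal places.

0.08

From T₆₀ = 0.161·V/A, the target T₆₀ = 0.74 s needs A = 0.161·615/0.74 = 133.80 m².
Absorption from the other surfaces = 229·0.44 + 32·0.04 + 150·0.09 = 115.54 m², so the ceiling must supply 18.26 m² over 229 m².
α = 18.26/229 = 0.080.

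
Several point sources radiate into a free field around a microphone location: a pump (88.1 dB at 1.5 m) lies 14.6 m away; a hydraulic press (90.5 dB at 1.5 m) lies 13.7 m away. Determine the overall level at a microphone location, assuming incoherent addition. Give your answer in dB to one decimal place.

73.1 dB

First find each source's level at the receiver (point-source: −20·log₁₀(r/r_ref)), then combine on an intensity basis.
pump: 88.1 − 20·log₁₀(14.6/1.5) = 88.1 − 19.77 = 68.33 dB.
hydraulic press: 90.5 − 20·log₁₀(13.7/1.5) = 90.5 − 19.21 = 71.29 dB.
Σ 10^(L/10) = 2.027e+07 → L_total = 10·log₁₀(2.027e+07) = 73.07 dB.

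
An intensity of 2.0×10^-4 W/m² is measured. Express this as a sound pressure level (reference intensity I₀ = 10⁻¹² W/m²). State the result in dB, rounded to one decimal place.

I/I₀ = 2.0×10^-4/10⁻¹² = 2.0×10^8, and L = 10·log₁₀(I/I₀).
L = 10·(0.3010 + 8) = 83.01 dB.

83.0 dB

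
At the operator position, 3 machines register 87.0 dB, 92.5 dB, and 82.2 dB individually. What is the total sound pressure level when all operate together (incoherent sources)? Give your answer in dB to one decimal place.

93.9 dB

Incoherent sources combine by intensity addition: L_total = 10·log₁₀(Σ 10^(L_i/10)).
Σ 10^(L/10) = 10^(87.0/10) + 10^(92.5/10) + 10^(82.2/10) = 2.445e+09.
L_total = 10·log₁₀(2.445e+09) = 93.88 dB.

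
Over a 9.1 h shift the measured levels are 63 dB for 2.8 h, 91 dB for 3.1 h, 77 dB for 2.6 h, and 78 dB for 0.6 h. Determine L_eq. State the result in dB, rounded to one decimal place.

86.5 dB

The energy average is taken in the linear domain: L_eq = 10·log₁₀[(Σ tᵢ·10^(Lᵢ/10))/T], T = 9.1 h.
Σ tᵢ·10^(Lᵢ/10) = 2.8·10^(63/10) + 3.1·10^(91/10) + 2.6·10^(77/10) + 0.6·10^(78/10) = 4.076e+09.
L_eq = 10·log₁₀(4.076e+09/9.1) = 86.51 dB.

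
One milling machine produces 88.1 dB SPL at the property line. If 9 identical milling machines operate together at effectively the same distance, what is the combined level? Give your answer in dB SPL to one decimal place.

97.6 dB SPL

L_total = L₁ + 10·log₁₀ N for N identical incoherent sources.
L_total = 88.1 + 10·log₁₀(9) = 88.1 + 9.542 = 97.64 dB SPL.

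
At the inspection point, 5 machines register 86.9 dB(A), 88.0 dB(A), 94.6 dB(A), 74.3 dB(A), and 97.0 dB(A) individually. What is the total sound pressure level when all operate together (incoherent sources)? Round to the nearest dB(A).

Incoherent sources combine by intensity addition: L_total = 10·log₁₀(Σ 10^(L_i/10)).
Σ 10^(L/10) = 10^(86.9/10) + 10^(88.0/10) + 10^(94.6/10) + 10^(74.3/10) + 10^(97.0/10) = 9.044e+09.
L_total = 10·log₁₀(9.044e+09) = 99.56 dB(A).

100 dB(A)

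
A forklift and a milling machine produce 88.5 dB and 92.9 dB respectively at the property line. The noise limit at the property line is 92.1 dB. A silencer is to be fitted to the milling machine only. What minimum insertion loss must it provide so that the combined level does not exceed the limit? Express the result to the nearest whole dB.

Fixed contribution from the other source: Σ 10^(L/10) = 10^(88.5/10) = 7.079e+08 (88.50 dB).
The limit corresponds to 10^(92.1/10) = 1.622e+09; subtracting the fixed part leaves 9.139e+08 for the milling machine, i.e. 89.61 dB.
So the milling machine must be reduced from 92.9 to 89.61 dB: IL = 3.29 dB.

3 dB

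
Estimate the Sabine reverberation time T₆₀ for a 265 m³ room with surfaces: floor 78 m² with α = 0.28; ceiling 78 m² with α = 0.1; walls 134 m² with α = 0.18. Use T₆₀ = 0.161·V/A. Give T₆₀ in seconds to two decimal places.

0.79 s

Total absorption A = 78·0.28 + 78·0.1 + 134·0.18 = 53.76 m² sabins.
T₆₀ = 0.161 × 265 / 53.76 = 0.794 s.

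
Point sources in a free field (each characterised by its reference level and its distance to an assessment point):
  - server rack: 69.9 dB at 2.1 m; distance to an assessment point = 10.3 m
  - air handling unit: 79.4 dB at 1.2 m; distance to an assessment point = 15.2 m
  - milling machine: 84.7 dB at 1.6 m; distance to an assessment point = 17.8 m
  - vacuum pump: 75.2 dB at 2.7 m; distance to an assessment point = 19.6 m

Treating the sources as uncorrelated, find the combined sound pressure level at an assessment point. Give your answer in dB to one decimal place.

66.0 dB

First find each source's level at the receiver (point-source: −20·log₁₀(r/r_ref)), then combine on an intensity basis.
server rack: 69.9 − 20·log₁₀(10.3/2.1) = 69.9 − 13.81 = 56.09 dB.
air handling unit: 79.4 − 20·log₁₀(15.2/1.2) = 79.4 − 22.05 = 57.35 dB.
milling machine: 84.7 − 20·log₁₀(17.8/1.6) = 84.7 − 20.93 = 63.77 dB.
vacuum pump: 75.2 − 20·log₁₀(19.6/2.7) = 75.2 − 17.22 = 57.98 dB.
Σ 10^(L/10) = 3.962e+06 → L_total = 10·log₁₀(3.962e+06) = 65.98 dB.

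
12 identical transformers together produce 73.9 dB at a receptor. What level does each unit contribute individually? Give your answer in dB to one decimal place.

Dividing the total intensity by 12 lowers the level by 10·log₁₀ 12 = 10.792 dB: L₁ = 73.9 − 10.792.

63.1 dB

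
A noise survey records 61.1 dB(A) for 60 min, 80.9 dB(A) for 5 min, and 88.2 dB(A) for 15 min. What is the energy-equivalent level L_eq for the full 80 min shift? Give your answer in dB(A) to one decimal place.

81.2 dB(A)

The energy average is taken in the linear domain: L_eq = 10·log₁₀[(Σ tᵢ·10^(Lᵢ/10))/T], T = 80 min.
Σ tᵢ·10^(Lᵢ/10) = 60·10^(61.1/10) + 5·10^(80.9/10) + 15·10^(88.2/10) = 1.060e+10.
L_eq = 10·log₁₀(1.060e+10/80) = 81.22 dB(A).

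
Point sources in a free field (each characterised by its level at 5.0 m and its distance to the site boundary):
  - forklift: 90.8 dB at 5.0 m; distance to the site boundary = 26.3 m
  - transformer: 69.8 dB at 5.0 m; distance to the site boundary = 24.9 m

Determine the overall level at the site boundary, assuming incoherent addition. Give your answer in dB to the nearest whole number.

Apply inverse-square spreading to bring every level to the receiver, then sum 10^(L/10).
forklift: 90.8 − 20·log₁₀(26.3/5.0) = 90.8 − 14.42 = 76.38 dB.
transformer: 69.8 − 20·log₁₀(24.9/5.0) = 69.8 − 13.94 = 55.86 dB.
Σ 10^(L/10) = 4.384e+07 → L_total = 10·log₁₀(4.384e+07) = 76.42 dB.

76 dB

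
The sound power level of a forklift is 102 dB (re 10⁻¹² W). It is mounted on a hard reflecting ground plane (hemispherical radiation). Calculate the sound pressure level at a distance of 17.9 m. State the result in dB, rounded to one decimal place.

69.0 dB

The power spreads over a hemisphere of area 2π·r², so L_p = L_w − 10·log₁₀(2π·r²).
2π·r² = 2013 m², 10·log₁₀ of that is 33.039 dB.
L_p = 102 − 33.039 = 68.96 dB.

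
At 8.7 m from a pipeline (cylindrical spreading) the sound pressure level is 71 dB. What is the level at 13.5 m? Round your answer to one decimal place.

69.1 dB

For a line source, L₂ = L₁ − 10·log₁₀(r₂/r₁).
L₂ = 71 − 10·log₁₀(13.5/8.7) = 71 − 1.908 = 69.09 dB.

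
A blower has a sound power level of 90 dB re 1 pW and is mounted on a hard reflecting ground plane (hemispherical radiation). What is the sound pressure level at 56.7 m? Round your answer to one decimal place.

L_p = L_w − 10·log₁₀(2π·r²) with r = 56.7 m.
2π·r² = 2.02e+04 m², 10·log₁₀ of that is 43.053 dB.
L_p = 90 − 43.053 = 46.95 dB.

46.9 dB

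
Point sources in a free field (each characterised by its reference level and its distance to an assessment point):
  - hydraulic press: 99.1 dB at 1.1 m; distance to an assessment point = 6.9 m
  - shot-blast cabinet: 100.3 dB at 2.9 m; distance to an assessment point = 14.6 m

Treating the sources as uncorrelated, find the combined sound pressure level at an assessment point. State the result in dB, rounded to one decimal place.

88.0 dB

Apply inverse-square spreading to bring every level to the receiver, then sum 10^(L/10).
hydraulic press: 99.1 − 20·log₁₀(6.9/1.1) = 99.1 − 15.95 = 83.15 dB.
shot-blast cabinet: 100.3 − 20·log₁₀(14.6/2.9) = 100.3 − 14.04 = 86.26 dB.
Σ 10^(L/10) = 6.293e+08 → L_total = 10·log₁₀(6.293e+08) = 87.99 dB.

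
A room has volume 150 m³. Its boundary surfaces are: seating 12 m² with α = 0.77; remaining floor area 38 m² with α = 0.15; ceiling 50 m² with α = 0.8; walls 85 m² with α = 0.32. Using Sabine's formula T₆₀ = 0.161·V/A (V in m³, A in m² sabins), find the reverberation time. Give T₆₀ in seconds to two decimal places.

0.29 s

Total absorption A = 12·0.77 + 38·0.15 + 50·0.8 + 85·0.32 = 82.14 m² sabins.
T₆₀ = 0.161·V/A = 0.161·150/82.14 = 0.294 s.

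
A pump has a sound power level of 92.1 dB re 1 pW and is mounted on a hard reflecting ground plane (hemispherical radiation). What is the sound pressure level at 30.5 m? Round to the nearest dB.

The power spreads over a hemisphere of area 2π·r², so L_p = L_w − 10·log₁₀(2π·r²).
2π·r² = 5845 m², 10·log₁₀ of that is 37.668 dB.
L_p = 92.1 − 37.668 = 54.43 dB.

54 dB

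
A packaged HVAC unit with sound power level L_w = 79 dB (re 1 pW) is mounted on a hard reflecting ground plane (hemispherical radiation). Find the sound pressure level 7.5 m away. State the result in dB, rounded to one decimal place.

Free-field hemispherical radiation: L_p = L_w − 10·log₁₀(2π·r²), r = 7.5 m.
2π·r² = 353.4 m², 10·log₁₀ of that is 25.483 dB.
L_p = 79 − 25.483 = 53.52 dB.

53.5 dB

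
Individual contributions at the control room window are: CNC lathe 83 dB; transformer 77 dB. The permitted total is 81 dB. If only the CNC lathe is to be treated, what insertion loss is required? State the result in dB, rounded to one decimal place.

4.2 dB

Fixed contribution from the other source: Σ 10^(L/10) = 10^(77/10) = 5.012e+07 (77.00 dB).
The limit corresponds to 10^(81/10) = 1.259e+08; subtracting the fixed part leaves 7.577e+07 for the CNC lathe, i.e. 78.80 dB.
Required insertion loss = 83 − 78.80 = 4.20 dB.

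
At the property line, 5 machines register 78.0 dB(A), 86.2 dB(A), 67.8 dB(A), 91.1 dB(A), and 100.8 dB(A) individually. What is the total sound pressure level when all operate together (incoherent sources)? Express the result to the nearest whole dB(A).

101 dB(A)

Incoherent sources combine by intensity addition: L_total = 10·log₁₀(Σ 10^(L_i/10)).
Σ 10^(L/10) = 10^(78.0/10) + 10^(86.2/10) + 10^(67.8/10) + 10^(91.1/10) + 10^(100.8/10) = 1.380e+10.
L_total = 10·log₁₀(1.380e+10) = 101.40 dB(A).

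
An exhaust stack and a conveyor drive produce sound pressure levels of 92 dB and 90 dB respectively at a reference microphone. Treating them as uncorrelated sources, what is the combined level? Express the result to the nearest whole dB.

For uncorrelated sources the intensities add, so convert each level to linear form, sum, and take 10·log₁₀ of the total.
Σ 10^(L/10) = 10^(92/10) + 10^(90/10) = 2.585e+09.
L_total = 10·log₁₀(2.585e+09) = 94.12 dB.

94 dB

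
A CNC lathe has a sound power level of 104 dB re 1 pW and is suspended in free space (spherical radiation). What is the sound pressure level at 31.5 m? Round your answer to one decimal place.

Free-field spherical radiation: L_p = L_w − 10·log₁₀(4π·r²), r = 31.5 m.
4π·r² = 1.247e+04 m², 10·log₁₀ of that is 40.958 dB.
L_p = 104 − 40.958 = 63.04 dB.

63.0 dB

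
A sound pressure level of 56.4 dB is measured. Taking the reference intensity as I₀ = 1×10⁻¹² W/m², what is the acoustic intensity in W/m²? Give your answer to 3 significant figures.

L = 10·log₁₀(I/I₀) ⇒ I = I₀·10^(L/10) = 10⁻¹² × 10^5.64.

4.37e-07 W/m²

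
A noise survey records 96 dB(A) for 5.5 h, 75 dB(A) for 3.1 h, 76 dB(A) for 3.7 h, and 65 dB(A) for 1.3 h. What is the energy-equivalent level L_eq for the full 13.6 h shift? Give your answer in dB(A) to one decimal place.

92.1 dB(A)

L_eq = 10·log₁₀[(1/T)·Σ tᵢ·10^(Lᵢ/10)] with T = 13.6 h.
Σ tᵢ·10^(Lᵢ/10) = 5.5·10^(96/10) + 3.1·10^(75/10) + 3.7·10^(76/10) + 1.3·10^(65/10) = 2.215e+10.
L_eq = 10·log₁₀(2.215e+10/13.6) = 92.12 dB(A).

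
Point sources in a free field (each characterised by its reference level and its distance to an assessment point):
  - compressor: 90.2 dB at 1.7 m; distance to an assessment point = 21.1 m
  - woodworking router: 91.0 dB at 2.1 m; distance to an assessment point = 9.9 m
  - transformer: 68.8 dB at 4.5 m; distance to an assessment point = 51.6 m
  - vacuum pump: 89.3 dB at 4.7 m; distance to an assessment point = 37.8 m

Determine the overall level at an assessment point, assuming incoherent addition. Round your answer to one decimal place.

78.8 dB

First find each source's level at the receiver (point-source: −20·log₁₀(r/r_ref)), then combine on an intensity basis.
compressor: 90.2 − 20·log₁₀(21.1/1.7) = 90.2 − 21.88 = 68.32 dB.
woodworking router: 91.0 − 20·log₁₀(9.9/2.1) = 91.0 − 13.47 = 77.53 dB.
transformer: 68.8 − 20·log₁₀(51.6/4.5) = 68.8 − 21.19 = 47.61 dB.
vacuum pump: 89.3 − 20·log₁₀(37.8/4.7) = 89.3 − 18.11 = 71.19 dB.
Σ 10^(L/10) = 7.666e+07 → L_total = 10·log₁₀(7.666e+07) = 78.85 dB.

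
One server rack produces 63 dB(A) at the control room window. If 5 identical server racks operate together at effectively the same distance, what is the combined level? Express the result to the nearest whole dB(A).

N identical incoherent sources raise the level by 10·log₁₀ N.
L_total = 63 + 10·log₁₀(5) = 63 + 6.990 = 69.99 dB(A).

70 dB(A)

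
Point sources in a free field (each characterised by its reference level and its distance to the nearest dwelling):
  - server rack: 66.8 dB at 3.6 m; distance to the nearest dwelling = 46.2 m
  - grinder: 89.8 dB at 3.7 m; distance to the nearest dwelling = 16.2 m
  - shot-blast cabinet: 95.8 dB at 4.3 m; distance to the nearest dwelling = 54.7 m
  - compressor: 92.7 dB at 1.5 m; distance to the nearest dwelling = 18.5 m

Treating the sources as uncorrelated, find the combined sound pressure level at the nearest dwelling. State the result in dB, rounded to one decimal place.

Apply inverse-square spreading to bring every level to the receiver, then sum 10^(L/10).
server rack: 66.8 − 20·log₁₀(46.2/3.6) = 66.8 − 22.17 = 44.63 dB.
grinder: 89.8 − 20·log₁₀(16.2/3.7) = 89.8 − 12.83 = 76.97 dB.
shot-blast cabinet: 95.8 − 20·log₁₀(54.7/4.3) = 95.8 − 22.09 = 73.71 dB.
compressor: 92.7 − 20·log₁₀(18.5/1.5) = 92.7 − 21.82 = 70.88 dB.
Σ 10^(L/10) = 8.558e+07 → L_total = 10·log₁₀(8.558e+07) = 79.32 dB.

79.3 dB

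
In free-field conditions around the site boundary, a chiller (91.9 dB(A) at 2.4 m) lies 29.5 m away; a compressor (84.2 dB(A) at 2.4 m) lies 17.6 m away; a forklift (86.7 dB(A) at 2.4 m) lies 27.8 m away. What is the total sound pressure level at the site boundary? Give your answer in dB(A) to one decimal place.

72.7 dB(A)

Apply inverse-square spreading to bring every level to the receiver, then sum 10^(L/10).
chiller: 91.9 − 20·log₁₀(29.5/2.4) = 91.9 − 21.79 = 70.11 dB(A).
compressor: 84.2 − 20·log₁₀(17.6/2.4) = 84.2 − 17.31 = 66.89 dB(A).
forklift: 86.7 − 20·log₁₀(27.8/2.4) = 86.7 − 21.28 = 65.42 dB(A).
Σ 10^(L/10) = 1.863e+07 → L_total = 10·log₁₀(1.863e+07) = 72.70 dB(A).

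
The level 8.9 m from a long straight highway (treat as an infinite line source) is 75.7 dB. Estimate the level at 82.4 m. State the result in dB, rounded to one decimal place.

Line-source attenuation: ΔL = 10·log₁₀(r₂/r₁) = 10·log₁₀(82.4/8.9) = 9.665 dB.
L₂ = 75.7 − 10·log₁₀(82.4/8.9) = 75.7 − 9.665 = 66.03 dB.

66.0 dB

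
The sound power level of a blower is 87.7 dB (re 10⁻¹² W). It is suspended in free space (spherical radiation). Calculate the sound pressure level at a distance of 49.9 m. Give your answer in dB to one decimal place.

The power spreads over a sphere of area 4π·r², so L_p = L_w − 10·log₁₀(4π·r²).
4π·r² = 3.129e+04 m², 10·log₁₀ of that is 44.954 dB.
L_p = 87.7 − 44.954 = 42.75 dB.

42.7 dB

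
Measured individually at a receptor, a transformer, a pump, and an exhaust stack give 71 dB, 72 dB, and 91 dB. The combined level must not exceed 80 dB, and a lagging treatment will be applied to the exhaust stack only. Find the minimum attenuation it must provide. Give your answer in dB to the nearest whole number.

12 dB

Fixed contribution from the other sources: Σ 10^(L/10) = 10^(71/10) + 10^(72/10) = 2.844e+07 (74.54 dB).
To meet 80 dB overall, the treated exhaust stack may contribute at most 10^(80/10) − 2.844e+07 = 7.156e+07, i.e. 78.55 dB.
Required insertion loss = 91 − 78.55 = 12.45 dB.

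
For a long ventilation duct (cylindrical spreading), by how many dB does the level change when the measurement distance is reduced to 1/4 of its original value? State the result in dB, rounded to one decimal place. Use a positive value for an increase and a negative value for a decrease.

+6.0 dB

A line source loses 3 dB per doubling of distance; generally ΔL = −10·log₁₀(r₂/r₁).
ΔL = −10·log₁₀(0.25) = +6.02 dB.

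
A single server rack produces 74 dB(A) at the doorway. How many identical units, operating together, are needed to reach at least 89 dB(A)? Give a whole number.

32

The shortfall is 89 − 74 = 15.0 dB, and N units add 10·log₁₀ N, so need 10·log₁₀ N ≥ 15.0.
N ≥ 10^(15.0/10) = 31.623, so N = 32.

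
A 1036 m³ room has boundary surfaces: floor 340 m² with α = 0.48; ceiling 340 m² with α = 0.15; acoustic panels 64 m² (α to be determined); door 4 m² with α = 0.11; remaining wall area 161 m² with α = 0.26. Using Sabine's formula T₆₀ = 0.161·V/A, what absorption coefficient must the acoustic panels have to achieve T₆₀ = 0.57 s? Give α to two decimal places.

0.56

A = 0.161·V/T₆₀ = 0.161·1036/0.57 = 292.62 m² sabins.
Absorption from the other surfaces = 340·0.48 + 340·0.15 + 4·0.11 + 161·0.26 = 256.50 m², so the acoustic panels must supply 36.12 m² over 64 m².
α = 36.12/64 = 0.564.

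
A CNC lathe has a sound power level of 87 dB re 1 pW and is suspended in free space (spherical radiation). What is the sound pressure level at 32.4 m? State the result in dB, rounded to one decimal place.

45.8 dB

The power spreads over a sphere of area 4π·r², so L_p = L_w − 10·log₁₀(4π·r²).
4π·r² = 1.319e+04 m², 10·log₁₀ of that is 41.203 dB.
L_p = 87 − 41.203 = 45.80 dB.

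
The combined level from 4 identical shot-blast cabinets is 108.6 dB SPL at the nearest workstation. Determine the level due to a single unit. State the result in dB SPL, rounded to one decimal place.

Dividing the total intensity by 4 lowers the level by 10·log₁₀ 4 = 6.021 dB: L₁ = 108.6 − 6.021.

102.6 dB SPL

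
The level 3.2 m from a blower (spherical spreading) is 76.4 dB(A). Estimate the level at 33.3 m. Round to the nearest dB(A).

56 dB(A)

Point-source attenuation: ΔL = 20·log₁₀(r₂/r₁) = 20·log₁₀(33.3/3.2) = 20.346 dB.
L₂ = 76.4 − 20·log₁₀(33.3/3.2) = 76.4 − 20.346 = 56.05 dB(A).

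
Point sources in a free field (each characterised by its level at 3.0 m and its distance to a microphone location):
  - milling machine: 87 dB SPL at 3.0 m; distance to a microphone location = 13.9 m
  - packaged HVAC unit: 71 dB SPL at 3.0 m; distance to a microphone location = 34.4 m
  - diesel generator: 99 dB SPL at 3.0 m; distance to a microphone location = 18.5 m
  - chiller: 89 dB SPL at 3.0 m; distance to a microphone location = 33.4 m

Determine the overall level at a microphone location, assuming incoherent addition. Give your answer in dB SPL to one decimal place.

Propagate each source to the receiver with L = L_ref − 20·log₁₀(r/r_ref), then add intensities.
milling machine: 87 − 20·log₁₀(13.9/3.0) = 87 − 13.32 = 73.68 dB SPL.
packaged HVAC unit: 71 − 20·log₁₀(34.4/3.0) = 71 − 21.19 = 49.81 dB SPL.
diesel generator: 99 − 20·log₁₀(18.5/3.0) = 99 − 15.80 = 83.20 dB SPL.
chiller: 89 − 20·log₁₀(33.4/3.0) = 89 − 20.93 = 68.07 dB SPL.
Σ 10^(L/10) = 2.387e+08 → L_total = 10·log₁₀(2.387e+08) = 83.78 dB SPL.

83.8 dB SPL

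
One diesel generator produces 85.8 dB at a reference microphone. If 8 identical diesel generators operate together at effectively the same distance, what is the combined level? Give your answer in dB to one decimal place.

94.8 dB

L_total = L₁ + 10·log₁₀ N for N identical incoherent sources.
L_total = 85.8 + 10·log₁₀(8) = 85.8 + 9.031 = 94.83 dB.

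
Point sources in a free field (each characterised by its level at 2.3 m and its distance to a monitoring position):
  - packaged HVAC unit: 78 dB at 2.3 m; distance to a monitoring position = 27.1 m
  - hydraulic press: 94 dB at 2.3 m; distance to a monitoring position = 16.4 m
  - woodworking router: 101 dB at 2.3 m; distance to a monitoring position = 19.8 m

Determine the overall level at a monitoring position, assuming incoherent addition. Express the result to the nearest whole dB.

83 dB

Propagate each source to the receiver with L = L_ref − 20·log₁₀(r/r_ref), then add intensities.
packaged HVAC unit: 78 − 20·log₁₀(27.1/2.3) = 78 − 21.42 = 56.58 dB.
hydraulic press: 94 − 20·log₁₀(16.4/2.3) = 94 − 17.06 = 76.94 dB.
woodworking router: 101 − 20·log₁₀(19.8/2.3) = 101 − 18.70 = 82.30 dB.
Σ 10^(L/10) = 2.197e+08 → L_total = 10·log₁₀(2.197e+08) = 83.42 dB.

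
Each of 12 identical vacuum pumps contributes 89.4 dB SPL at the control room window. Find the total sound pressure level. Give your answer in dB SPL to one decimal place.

100.2 dB SPL

N identical incoherent sources raise the level by 10·log₁₀ N.
L_total = 89.4 + 10·log₁₀(12) = 89.4 + 10.792 = 100.19 dB SPL.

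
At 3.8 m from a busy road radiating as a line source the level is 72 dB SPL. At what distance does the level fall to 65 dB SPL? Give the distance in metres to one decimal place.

19.0 m

For a line source L₁ − L₂ = 10·log₁₀(r₂/r₁), so r₂ = r₁·10^((L₁−L₂)/10).
r₂ = 3.8·10^((72−65)/10) = 3.8·10^(7.0/10) = 19.05 m.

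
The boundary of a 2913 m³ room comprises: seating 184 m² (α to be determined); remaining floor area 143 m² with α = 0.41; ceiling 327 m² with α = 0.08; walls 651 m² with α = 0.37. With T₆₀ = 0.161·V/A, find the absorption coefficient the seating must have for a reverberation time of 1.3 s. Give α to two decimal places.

0.19

Required total absorption A = 0.161·2913/1.3 = 360.76 m².
Absorption from the other surfaces = 143·0.41 + 327·0.08 + 651·0.37 = 325.66 m², so the seating must supply 35.10 m² over 184 m².
α = 35.10/184 = 0.191.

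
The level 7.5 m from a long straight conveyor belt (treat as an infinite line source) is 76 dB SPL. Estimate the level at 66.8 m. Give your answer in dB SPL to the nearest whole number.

67 dB SPL

Cylindrical spreading from a line source gives a 10·log₁₀(r₂/r₁) drop.
L₂ = 76 − 10·log₁₀(66.8/7.5) = 76 − 9.497 = 66.50 dB SPL.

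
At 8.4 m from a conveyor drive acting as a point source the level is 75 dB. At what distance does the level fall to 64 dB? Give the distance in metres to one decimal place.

29.8 m

Point-source spreading drops the level by 20·log₁₀(r₂/r₁); inverting, r₂/r₁ = 10^(ΔL/20).
r₂ = 8.4·10^((75−64)/20) = 8.4·10^(11.0/20) = 29.80 m.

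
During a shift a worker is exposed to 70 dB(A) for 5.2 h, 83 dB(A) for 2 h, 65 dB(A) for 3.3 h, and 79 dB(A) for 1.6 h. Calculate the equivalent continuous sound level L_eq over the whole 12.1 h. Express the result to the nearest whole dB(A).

The energy average is taken in the linear domain: L_eq = 10·log₁₀[(Σ tᵢ·10^(Lᵢ/10))/T], T = 12.1 h.
Σ tᵢ·10^(Lᵢ/10) = 5.2·10^(70/10) + 2·10^(83/10) + 3.3·10^(65/10) + 1.6·10^(79/10) = 5.886e+08.
L_eq = 10·log₁₀(5.886e+08/12.1) = 76.87 dB(A).

77 dB(A)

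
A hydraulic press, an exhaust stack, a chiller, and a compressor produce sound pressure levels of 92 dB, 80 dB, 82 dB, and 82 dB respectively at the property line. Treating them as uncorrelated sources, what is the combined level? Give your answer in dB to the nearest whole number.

93 dB

For uncorrelated sources the intensities add, so convert each level to linear form, sum, and take 10·log₁₀ of the total.
Σ 10^(L/10) = 10^(92/10) + 10^(80/10) + 10^(82/10) + 10^(82/10) = 2.002e+09.
L_total = 10·log₁₀(2.002e+09) = 93.01 dB.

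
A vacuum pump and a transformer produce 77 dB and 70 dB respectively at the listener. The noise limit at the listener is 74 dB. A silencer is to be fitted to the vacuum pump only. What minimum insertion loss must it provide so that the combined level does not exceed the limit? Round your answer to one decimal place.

5.2 dB

The untreated sources together contribute 10^(70/10) = 1.000e+07, i.e. 70.00 dB.
To meet 74 dB overall, the treated vacuum pump may contribute at most 10^(74/10) − 1.000e+07 = 1.512e+07, i.e. 71.80 dB.
Required insertion loss = 77 − 71.80 = 5.20 dB.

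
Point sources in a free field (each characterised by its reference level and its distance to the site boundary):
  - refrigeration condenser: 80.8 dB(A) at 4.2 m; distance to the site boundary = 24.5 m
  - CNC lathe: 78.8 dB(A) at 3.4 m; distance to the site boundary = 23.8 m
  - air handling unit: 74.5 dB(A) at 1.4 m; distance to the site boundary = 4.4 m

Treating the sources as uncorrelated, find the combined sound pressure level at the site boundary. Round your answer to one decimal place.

Propagate each source to the receiver with L = L_ref − 20·log₁₀(r/r_ref), then add intensities.
refrigeration condenser: 80.8 − 20·log₁₀(24.5/4.2) = 80.8 − 15.32 = 65.48 dB(A).
CNC lathe: 78.8 − 20·log₁₀(23.8/3.4) = 78.8 − 16.90 = 61.90 dB(A).
air handling unit: 74.5 − 20·log₁₀(4.4/1.4) = 74.5 − 9.95 = 64.55 dB(A).
Σ 10^(L/10) = 7.935e+06 → L_total = 10·log₁₀(7.935e+06) = 69.00 dB(A).

69.0 dB(A)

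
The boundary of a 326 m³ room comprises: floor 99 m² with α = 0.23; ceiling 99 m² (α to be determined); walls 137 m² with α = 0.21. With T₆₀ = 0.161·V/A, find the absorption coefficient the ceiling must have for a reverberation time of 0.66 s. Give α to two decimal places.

Required total absorption A = 0.161·326/0.66 = 79.52 m².
Absorption from the other surfaces = 99·0.23 + 137·0.21 = 51.54 m², so the ceiling must supply 27.98 m² over 99 m².
α = 27.98/99 = 0.283.

0.28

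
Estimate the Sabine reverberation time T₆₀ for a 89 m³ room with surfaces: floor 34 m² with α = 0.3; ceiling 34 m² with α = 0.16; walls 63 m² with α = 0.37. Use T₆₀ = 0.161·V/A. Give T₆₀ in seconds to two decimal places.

0.37 s

A = Σ Sᵢαᵢ = 34·0.3 + 34·0.16 + 63·0.37 = 38.95 m².
T₆₀ = 0.161·V/A = 0.161·89/38.95 = 0.368 s.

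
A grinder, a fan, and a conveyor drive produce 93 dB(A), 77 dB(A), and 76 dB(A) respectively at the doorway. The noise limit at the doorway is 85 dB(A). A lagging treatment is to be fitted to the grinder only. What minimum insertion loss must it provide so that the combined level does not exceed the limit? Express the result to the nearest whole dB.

9 dB

Fixed contribution from the other sources: Σ 10^(L/10) = 10^(77/10) + 10^(76/10) = 8.993e+07 (79.54 dB(A)).
To meet 85 dB(A) overall, the treated grinder may contribute at most 10^(85/10) − 8.993e+07 = 2.263e+08, i.e. 83.55 dB(A).
So the grinder must be reduced from 93 to 83.55 dB(A): IL = 9.45 dB.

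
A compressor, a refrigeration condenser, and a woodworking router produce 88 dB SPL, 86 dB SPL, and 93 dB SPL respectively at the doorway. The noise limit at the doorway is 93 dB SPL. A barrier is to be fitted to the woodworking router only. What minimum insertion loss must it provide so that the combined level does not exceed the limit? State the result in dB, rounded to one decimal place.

Fixed contribution from the other sources: Σ 10^(L/10) = 10^(88/10) + 10^(86/10) = 1.029e+09 (90.12 dB SPL).
To meet 93 dB SPL overall, the treated woodworking router may contribute at most 10^(93/10) − 1.029e+09 = 9.662e+08, i.e. 89.85 dB SPL.
So the woodworking router must be reduced from 93 to 89.85 dB SPL: IL = 3.15 dB.

3.1 dB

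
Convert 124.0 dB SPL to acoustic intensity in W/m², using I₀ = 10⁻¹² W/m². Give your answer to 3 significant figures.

2.51 W/m²

I = I₀·10^(L/10) = 10⁻¹² × 10^(124.0/10) = 10^(0.400).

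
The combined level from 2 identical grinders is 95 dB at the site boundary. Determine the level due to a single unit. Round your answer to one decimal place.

92.0 dB

2 equal contributions raise the level by 10·log₁₀ 2 = 3.010 dB, so each unit alone gives 95 − 3.010.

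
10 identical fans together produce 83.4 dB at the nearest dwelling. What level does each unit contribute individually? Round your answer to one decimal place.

73.4 dB

For N identical incoherent sources L_total = L₁ + 10·log₁₀ N, so L₁ = 83.4 − 10·log₁₀(10) = 83.4 − 10.000.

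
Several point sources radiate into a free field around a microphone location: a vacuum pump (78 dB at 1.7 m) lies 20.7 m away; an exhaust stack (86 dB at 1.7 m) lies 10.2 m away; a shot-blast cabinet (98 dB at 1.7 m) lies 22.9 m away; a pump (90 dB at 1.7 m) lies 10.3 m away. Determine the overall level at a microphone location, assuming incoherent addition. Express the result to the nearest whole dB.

Propagate each source to the receiver with L = L_ref − 20·log₁₀(r/r_ref), then add intensities.
vacuum pump: 78 − 20·log₁₀(20.7/1.7) = 78 − 21.71 = 56.29 dB.
exhaust stack: 86 − 20·log₁₀(10.2/1.7) = 86 − 15.56 = 70.44 dB.
shot-blast cabinet: 98 − 20·log₁₀(22.9/1.7) = 98 − 22.59 = 75.41 dB.
pump: 90 − 20·log₁₀(10.3/1.7) = 90 − 15.65 = 74.35 dB.
Σ 10^(L/10) = 7.350e+07 → L_total = 10·log₁₀(7.350e+07) = 78.66 dB.

79 dB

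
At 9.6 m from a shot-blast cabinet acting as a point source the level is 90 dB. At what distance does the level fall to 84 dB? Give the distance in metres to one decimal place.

19.2 m

Point-source spreading drops the level by 20·log₁₀(r₂/r₁); inverting, r₂/r₁ = 10^(ΔL/20).
r₂ = 9.6·10^((90−84)/20) = 9.6·10^(6.0/20) = 19.15 m.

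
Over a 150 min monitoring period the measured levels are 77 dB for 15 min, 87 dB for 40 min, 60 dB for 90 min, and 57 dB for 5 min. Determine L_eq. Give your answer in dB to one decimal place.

81.4 dB

The energy average is taken in the linear domain: L_eq = 10·log₁₀[(Σ tᵢ·10^(Lᵢ/10))/T], T = 150 min.
Σ tᵢ·10^(Lᵢ/10) = 15·10^(77/10) + 40·10^(87/10) + 90·10^(60/10) + 5·10^(57/10) = 2.089e+10.
L_eq = 10·log₁₀(2.089e+10/150) = 81.44 dB.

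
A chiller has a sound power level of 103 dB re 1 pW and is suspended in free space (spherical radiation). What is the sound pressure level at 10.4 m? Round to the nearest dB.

72 dB

Free-field spherical radiation: L_p = L_w − 10·log₁₀(4π·r²), r = 10.4 m.
4π·r² = 1359 m², 10·log₁₀ of that is 31.333 dB.
L_p = 103 − 31.333 = 71.67 dB.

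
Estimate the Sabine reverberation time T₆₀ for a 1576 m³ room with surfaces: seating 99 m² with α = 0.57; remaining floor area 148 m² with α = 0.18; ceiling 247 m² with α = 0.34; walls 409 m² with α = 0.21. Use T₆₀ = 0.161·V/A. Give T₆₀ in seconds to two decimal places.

Total absorption A = 99·0.57 + 148·0.18 + 247·0.34 + 409·0.21 = 252.94 m² sabins.
T₆₀ = 0.161 × 1576 / 252.94 = 1.003 s.

1.00 s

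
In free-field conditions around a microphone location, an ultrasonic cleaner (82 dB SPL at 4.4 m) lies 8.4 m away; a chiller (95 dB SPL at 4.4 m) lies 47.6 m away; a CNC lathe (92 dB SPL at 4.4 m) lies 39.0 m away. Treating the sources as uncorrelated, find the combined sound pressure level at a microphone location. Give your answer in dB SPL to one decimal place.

79.6 dB SPL

First find each source's level at the receiver (point-source: −20·log₁₀(r/r_ref)), then combine on an intensity basis.
ultrasonic cleaner: 82 − 20·log₁₀(8.4/4.4) = 82 − 5.62 = 76.38 dB SPL.
chiller: 95 − 20·log₁₀(47.6/4.4) = 95 − 20.68 = 74.32 dB SPL.
CNC lathe: 92 − 20·log₁₀(39.0/4.4) = 92 − 18.95 = 73.05 dB SPL.
Σ 10^(L/10) = 9.068e+07 → L_total = 10·log₁₀(9.068e+07) = 79.58 dB SPL.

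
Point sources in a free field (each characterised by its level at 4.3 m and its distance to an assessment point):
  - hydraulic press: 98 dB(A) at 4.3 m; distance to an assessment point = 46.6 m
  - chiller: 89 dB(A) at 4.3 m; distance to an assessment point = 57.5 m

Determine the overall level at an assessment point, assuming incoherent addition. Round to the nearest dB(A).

Apply inverse-square spreading to bring every level to the receiver, then sum 10^(L/10).
hydraulic press: 98 − 20·log₁₀(46.6/4.3) = 98 − 20.70 = 77.30 dB(A).
chiller: 89 − 20·log₁₀(57.5/4.3) = 89 − 22.52 = 66.48 dB(A).
Σ 10^(L/10) = 5.817e+07 → L_total = 10·log₁₀(5.817e+07) = 77.65 dB(A).

78 dB(A)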